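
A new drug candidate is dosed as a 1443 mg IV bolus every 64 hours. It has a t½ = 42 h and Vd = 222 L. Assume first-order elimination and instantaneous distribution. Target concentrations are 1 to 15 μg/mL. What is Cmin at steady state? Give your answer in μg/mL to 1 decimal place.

3.5 μg/mL

k = ln2/t½ = ln2/42 ≈ 0.016504 h⁻¹; fraction remaining f = e^(−kτ) = e^(−0.016504×64) ≈ 0.3478.
Accumulation ratio R = 1/(1 − f) ≈ 1/0.6522 ≈ 1.5333.
Each bolus raises the concentration by D/Vd = 1443/222 ≈ 6.500 μg/mL.
Cmax,ss = C₀/(1 − f) ≈ 6.500/0.6522 ≈ 9.966 μg/mL.
Steady-state trough Cmin,ss = Cmax,ss·f ≈ 9.966 × 0.3478 ≈ 3.466 μg/mL.
Trough 3.5 μg/mL vs MEC 1 μg/mL: adequate.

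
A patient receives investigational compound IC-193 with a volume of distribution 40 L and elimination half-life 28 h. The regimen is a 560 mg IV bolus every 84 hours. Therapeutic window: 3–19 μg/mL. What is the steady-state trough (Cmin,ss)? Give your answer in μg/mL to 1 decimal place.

2.0 μg/mL

τ = 84 h = 3 half-lives, so f = (1/2)^3 = 0.125.
Accumulation ratio R = 1/(1 − f) = 1/0.875 = 8/7.
Single-dose peak C₀ = D/Vd = 560/40 = 14 μg/mL.
Steady-state peak Cmax,ss = C₀·R = 14 × 8/7 ≈ 16.000 μg/mL.
Steady-state trough Cmin,ss = Cmax,ss·f ≈ 16.000 × 0.125 ≈ 2.000 μg/mL.
Trough 2.0 μg/mL vs MEC 3 μg/mL: subtherapeutic.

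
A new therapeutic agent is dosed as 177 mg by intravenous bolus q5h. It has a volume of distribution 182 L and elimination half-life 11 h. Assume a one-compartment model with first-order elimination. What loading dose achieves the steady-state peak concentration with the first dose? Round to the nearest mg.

655 mg

f = (1/2)^(5/11) ≈ 0.729740; accumulation ratio R = 1/(1−f) ≈ 3.70014.
Loading dose to hit Cmax,ss on first dose: D_load = D_maint·R ≈ 177 × 3.70014 ≈ 654.92 mg.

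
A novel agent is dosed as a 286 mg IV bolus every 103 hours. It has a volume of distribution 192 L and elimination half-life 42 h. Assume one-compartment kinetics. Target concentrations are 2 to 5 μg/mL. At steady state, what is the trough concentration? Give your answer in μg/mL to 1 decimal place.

0.3 μg/mL

τ/t½ = 103/42 ≈ 2.4524, so fraction remaining f = (1/2)^(103/42) ≈ 0.1827.
Accumulation ratio R = 1/(1 − f) ≈ 1/0.8173 ≈ 1.2235.
Each bolus raises the concentration by D/Vd = 286/192 ≈ 1.490 μg/mL.
Steady-state peak Cmax,ss = C₀·R ≈ 1.490 × 1.2235 ≈ 1.823 μg/mL.
One interval later, Cmin,ss = Cmax,ss·e^(−kτ) ≈ 1.823 × 0.1827 ≈ 0.333 μg/mL.
Trough 0.3 μg/mL vs MEC 2 μg/mL: subtherapeutic.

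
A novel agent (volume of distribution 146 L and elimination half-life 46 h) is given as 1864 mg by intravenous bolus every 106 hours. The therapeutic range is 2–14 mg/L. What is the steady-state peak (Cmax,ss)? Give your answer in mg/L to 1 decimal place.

τ/t½ = 106/46 ≈ 2.3043, so fraction remaining f = (1/2)^(106/46) ≈ 0.2025.
At steady state, accumulation factor R = 1/(1 − e^(−kτ)) ≈ 1.2539.
Single-dose peak C₀ = D/Vd = 1864/146 ≈ 12.767 mg/L.
Steady-state peak Cmax,ss = C₀·R ≈ 12.767 × 1.2539 ≈ 16.009 mg/L.
Peak 16.0 mg/L vs MTC 14 mg/L: exceeds toxic threshold.

16.0 mg/L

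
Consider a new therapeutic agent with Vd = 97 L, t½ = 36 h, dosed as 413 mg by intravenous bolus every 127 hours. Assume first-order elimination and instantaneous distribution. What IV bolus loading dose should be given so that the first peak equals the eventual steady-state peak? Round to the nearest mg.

452 mg

f = (1/2)^(127/36) ≈ 0.086703; accumulation ratio R = 1/(1−f) ≈ 1.09493.
Loading dose to hit Cmax,ss on first dose: D_load = D_maint·R ≈ 413 × 1.09493 ≈ 452.21 mg.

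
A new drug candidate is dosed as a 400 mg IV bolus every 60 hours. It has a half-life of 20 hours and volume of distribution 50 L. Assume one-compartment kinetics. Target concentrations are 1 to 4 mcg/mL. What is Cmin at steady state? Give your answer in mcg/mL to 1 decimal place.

τ = 60 h = 3 half-lives, so f = (1/2)^3 = 0.125.
Accumulation ratio R = 1/(1 − f) = 1/0.875 = 8/7.
Single-dose peak C₀ = D/Vd = 400/50 = 8 mcg/mL.
Steady-state peak Cmax,ss = C₀·R = 8 × 8/7 ≈ 9.143 mcg/mL.
Steady-state trough Cmin,ss = Cmax,ss·f ≈ 9.143 × 0.125 ≈ 1.143 mcg/mL.
Trough 1.1 mcg/mL vs MEC 1 mcg/mL: adequate.

1.1 mcg/mL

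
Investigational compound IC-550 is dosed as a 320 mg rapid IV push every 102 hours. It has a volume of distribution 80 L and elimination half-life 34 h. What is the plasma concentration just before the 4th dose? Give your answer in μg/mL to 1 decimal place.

0.6 μg/mL

f = (1/2)^(τ/t½) = (1/2)^(102/34) ≈ 0.1250.
C₀ = D/Vd = 320/80 ≈ 4.000 μg/mL.
Before the 4th dose, 3 doses have been given. Superposition: Cmin = C₀·(f + f² + … + f^3).
≈ 4.000 × (0.1250 + 0.0156 + 0.0020) ≈ 4.000 × 0.1426 ≈ 0.570 μg/mL.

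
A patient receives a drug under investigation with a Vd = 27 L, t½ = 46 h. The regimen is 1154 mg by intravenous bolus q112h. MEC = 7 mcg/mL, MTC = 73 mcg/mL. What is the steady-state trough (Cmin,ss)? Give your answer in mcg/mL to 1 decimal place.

τ/t½ = 112/46 ≈ 2.4348, so fraction remaining f = (1/2)^(112/46) ≈ 0.1850.
Single-dose peak C₀ = D/Vd = 1154/27 ≈ 42.741 mcg/mL.
Steady-state trough Cmin,ss = C₀·f/(1−f) ≈ 42.741 × 0.1850/0.8150 ≈ 9.702 mcg/mL.
Trough 9.7 mcg/mL vs MEC 7 mcg/mL: adequate.

9.7 mcg/mL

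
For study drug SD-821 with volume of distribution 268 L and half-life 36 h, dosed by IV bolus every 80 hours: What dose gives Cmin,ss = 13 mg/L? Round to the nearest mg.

12773 mg

τ/t½ = 80/36 ≈ 2.2222, so f = (1/2)^(80/36) ≈ 0.214311.
Cmin,ss = (D/Vd)·f/(1−f), so D = Cmin,ss·Vd·(1−f)/f.
D = 13 × 268 × (1−f)/f ≈ 13 × 268 × 3.66612 ≈ 12772.76 mg.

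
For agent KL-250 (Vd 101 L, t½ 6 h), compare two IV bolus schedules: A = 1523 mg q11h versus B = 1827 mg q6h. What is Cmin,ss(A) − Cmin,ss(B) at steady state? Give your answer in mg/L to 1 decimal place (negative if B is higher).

-12.2 mg/L

Regimen A: f = (1/2)^(11/6) ≈ 0.2806; Cmin,ss = (1523/101)·f/(1−f) ≈ 5.882 mg/L.
Regimen B: f = (1/2)^(6/6) ≈ 0.5000; Cmin,ss = (1827/101)·f/(1−f) ≈ 18.089 mg/L.
Difference ≈ 5.882 − 18.089 ≈ -12.207 mg/L.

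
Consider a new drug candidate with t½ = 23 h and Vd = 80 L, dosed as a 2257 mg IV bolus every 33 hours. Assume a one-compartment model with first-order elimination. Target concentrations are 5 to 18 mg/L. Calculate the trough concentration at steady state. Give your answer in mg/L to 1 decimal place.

τ/t½ = 33/23 ≈ 1.4348, so fraction remaining f = (1/2)^(33/23) ≈ 0.3699.
Accumulation ratio R = 1/(1 − f) ≈ 1/0.6301 ≈ 1.5870.
Each bolus raises the concentration by D/Vd = 2257/80 ≈ 28.212 mg/L.
Cmax,ss = C₀/(1 − f) ≈ 28.212/0.6301 ≈ 44.774 mg/L.
Steady-state trough Cmin,ss = Cmax,ss·f ≈ 44.774 × 0.3699 ≈ 16.562 mg/L.
Trough 16.6 mg/L vs MEC 5 mg/L: adequate.

16.6 mg/L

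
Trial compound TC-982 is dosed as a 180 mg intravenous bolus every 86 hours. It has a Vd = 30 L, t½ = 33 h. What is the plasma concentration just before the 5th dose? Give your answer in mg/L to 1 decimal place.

f = (1/2)^(τ/t½) = (1/2)^(86/33) ≈ 0.1642.
C₀ = D/Vd = 180/30 ≈ 6.000 mg/L.
Before the 5th dose, 4 doses have been given. Superposition: Cmin = C₀·(f + f² + … + f^4).
≈ 6.000 × (0.1642 + 0.0270 + 0.0044 + 0.0007) ≈ 6.000 × 0.1963 ≈ 1.178 mg/L.

1.2 mg/L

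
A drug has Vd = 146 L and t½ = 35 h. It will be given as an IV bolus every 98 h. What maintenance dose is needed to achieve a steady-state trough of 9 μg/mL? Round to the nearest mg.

7837 mg

τ/t½ = 98/35 ≈ 2.8, so f = (1/2)^(98/35) ≈ 0.143587.
Cmin,ss = (D/Vd)·f/(1−f), so D = Cmin,ss·Vd·(1−f)/f.
D = 9 × 146 × (1−f)/f ≈ 9 × 146 × 5.96442 ≈ 7837.25 mg.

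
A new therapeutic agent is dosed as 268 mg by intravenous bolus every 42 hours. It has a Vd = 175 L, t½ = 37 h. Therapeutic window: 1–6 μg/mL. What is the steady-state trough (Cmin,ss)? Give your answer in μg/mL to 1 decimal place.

1.3 μg/mL

k = ln2/t½ = ln2/37 ≈ 0.018734 h⁻¹; fraction remaining f = e^(−kτ) = e^(−0.018734×42) ≈ 0.4553.
Single-dose peak C₀ = D/Vd = 268/175 ≈ 1.531 μg/mL.
Steady-state trough Cmin,ss = C₀·f/(1−f) ≈ 1.531 × 0.4553/0.5447 ≈ 1.280 μg/mL.
Trough 1.3 μg/mL vs MEC 1 μg/mL: adequate.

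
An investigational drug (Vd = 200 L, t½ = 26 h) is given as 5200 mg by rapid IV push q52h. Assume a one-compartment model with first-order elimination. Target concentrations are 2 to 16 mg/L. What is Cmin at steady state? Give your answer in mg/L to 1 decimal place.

τ = 52 h = 2 half-lives, so f = (1/2)^2 = 0.25.
Accumulation ratio R = 1/(1 − f) = 1/0.75 = 4/3.
Single-dose peak C₀ = D/Vd = 5200/200 = 26 mg/L.
Steady-state peak Cmax,ss = C₀·R = 26 × 4/3 ≈ 34.667 mg/L.
Steady-state trough Cmin,ss = Cmax,ss·f ≈ 34.667 × 0.25 ≈ 8.667 mg/L.
Trough 8.7 mg/L vs MEC 2 mg/L: adequate.

8.7 mg/L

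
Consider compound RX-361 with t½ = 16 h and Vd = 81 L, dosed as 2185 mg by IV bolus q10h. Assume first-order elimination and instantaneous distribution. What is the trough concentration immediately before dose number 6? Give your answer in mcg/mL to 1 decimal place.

44.0 mcg/mL

f = (1/2)^(τ/t½) = (1/2)^(10/16) ≈ 0.6484.
C₀ = D/Vd = 2185/81 ≈ 26.975 mcg/mL.
Before the 6th dose, 5 doses have been given. Superposition: Cmin = C₀·(f + f² + … + f^5).
≈ 26.975 × (0.6484 + 0.4204 + 0.2726 + 0.1768 + 0.1146) ≈ 26.975 × 1.6328 ≈ 44.045 mcg/mL.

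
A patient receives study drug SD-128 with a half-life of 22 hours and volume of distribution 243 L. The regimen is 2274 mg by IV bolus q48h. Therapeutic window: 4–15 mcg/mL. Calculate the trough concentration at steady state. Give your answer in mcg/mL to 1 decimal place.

2.6 mcg/mL

Over one 48-h interval, 48/22 ≈ 2.1818 half-lives elapse, leaving f ≈ 0.2204 of each dose.
Single-dose peak C₀ = D/Vd = 2274/243 ≈ 9.358 mcg/mL.
Steady-state trough Cmin,ss = C₀·f/(1−f) ≈ 9.358 × 0.2204/0.7796 ≈ 2.646 mcg/mL.
Trough 2.6 mcg/mL vs MEC 4 mcg/mL: subtherapeutic.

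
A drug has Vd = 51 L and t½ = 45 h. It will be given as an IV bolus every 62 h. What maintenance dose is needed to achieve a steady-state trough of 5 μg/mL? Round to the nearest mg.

408 mg

τ/t½ = 62/45 ≈ 1.3778, so f = (1/2)^(62/45) ≈ 0.384811.
Cmin,ss = (D/Vd)·f/(1−f), so D = Cmin,ss·Vd·(1−f)/f.
D = 5 × 51 × (1−f)/f ≈ 5 × 51 × 1.59868 ≈ 407.66 mg.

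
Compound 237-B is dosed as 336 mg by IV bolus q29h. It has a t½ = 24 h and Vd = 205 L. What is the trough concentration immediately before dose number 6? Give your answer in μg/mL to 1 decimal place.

f = (1/2)^(τ/t½) = (1/2)^(29/24) ≈ 0.4328.
C₀ = D/Vd = 336/205 ≈ 1.639 μg/mL.
Before the 6th dose, 5 doses have been given. Superposition: Cmin = C₀·(f + f² + … + f^5).
≈ 1.639 × (0.4328 + 0.1873 + 0.0811 + 0.0351 + 0.0152) ≈ 1.639 × 0.7515 ≈ 1.232 μg/mL.

1.2 μg/mL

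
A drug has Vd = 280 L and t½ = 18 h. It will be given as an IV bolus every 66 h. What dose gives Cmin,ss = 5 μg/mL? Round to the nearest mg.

τ/t½ = 66/18 ≈ 3.6667, so f = (1/2)^(66/18) ≈ 0.078745.
Cmin,ss = (D/Vd)·f/(1−f), so D = Cmin,ss·Vd·(1−f)/f.
D = 5 × 280 × (1−f)/f ≈ 5 × 280 × 11.69922 ≈ 16378.91 mg.

16379 mg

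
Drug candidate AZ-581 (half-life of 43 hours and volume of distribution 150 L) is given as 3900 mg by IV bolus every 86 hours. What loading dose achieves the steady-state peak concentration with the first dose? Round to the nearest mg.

f = (1/2)^(86/43) ≈ 0.250000; accumulation ratio R = 1/(1−f) ≈ 1.33333.
Loading dose to hit Cmax,ss on first dose: D_load = D_maint·R ≈ 3900 × 1.33333 ≈ 5199.99 mg.

5200 mg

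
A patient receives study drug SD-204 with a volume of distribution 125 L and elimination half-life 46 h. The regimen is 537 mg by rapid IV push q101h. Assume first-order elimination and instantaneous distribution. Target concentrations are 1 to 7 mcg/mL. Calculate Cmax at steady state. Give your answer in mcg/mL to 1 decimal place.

τ/t½ = 101/46 ≈ 2.1957, so fraction remaining f = (1/2)^(101/46) ≈ 0.2183.
Accumulation ratio R = 1/(1 − f) ≈ 1/0.7817 ≈ 1.2793.
Each bolus raises the concentration by D/Vd = 537/125 ≈ 4.296 mcg/mL.
Steady-state peak Cmax,ss = C₀·R ≈ 4.296 × 1.2793 ≈ 5.496 mcg/mL.
Peak 5.5 mcg/mL vs MTC 7 mcg/mL: below toxic threshold.

5.5 mcg/mL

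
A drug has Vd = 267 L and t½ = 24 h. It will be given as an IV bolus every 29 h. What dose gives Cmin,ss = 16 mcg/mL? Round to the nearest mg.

5599 mg

τ/t½ = 29/24 ≈ 1.2083, so f = (1/2)^(29/24) ≈ 0.432768.
Cmin,ss = (D/Vd)·f/(1−f), so D = Cmin,ss·Vd·(1−f)/f.
D = 16 × 267 × (1−f)/f ≈ 16 × 267 × 1.31071 ≈ 5599.35 mg.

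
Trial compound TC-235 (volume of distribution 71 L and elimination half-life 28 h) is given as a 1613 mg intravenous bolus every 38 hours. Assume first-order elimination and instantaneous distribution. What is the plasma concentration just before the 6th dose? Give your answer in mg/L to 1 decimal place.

f = (1/2)^(τ/t½) = (1/2)^(38/28) ≈ 0.3904.
C₀ = D/Vd = 1613/71 ≈ 22.718 mg/L.
Before the 6th dose, 5 doses have been given. Superposition: Cmin = C₀·(f + f² + … + f^5).
≈ 22.718 × (0.3904 + 0.1524 + 0.0595 + 0.0232 + 0.0091) ≈ 22.718 × 0.6346 ≈ 14.417 mg/L.

14.4 mg/L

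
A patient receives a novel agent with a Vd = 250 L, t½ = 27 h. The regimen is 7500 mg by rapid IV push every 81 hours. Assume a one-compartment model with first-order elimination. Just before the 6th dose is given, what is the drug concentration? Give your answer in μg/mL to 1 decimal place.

4.3 μg/mL

f = (1/2)^(τ/t½) = (1/2)^(81/27) ≈ 0.1250.
C₀ = D/Vd = 7500/250 ≈ 30.000 μg/mL.
Before the 6th dose, 5 doses have been given. Superposition: Cmin = C₀·(f + f² + … + f^5).
≈ 30.000 × (0.1250 + 0.0156 + 0.0020 + 0.0002 + 0.0000) ≈ 30.000 × 0.1428 ≈ 4.284 μg/mL.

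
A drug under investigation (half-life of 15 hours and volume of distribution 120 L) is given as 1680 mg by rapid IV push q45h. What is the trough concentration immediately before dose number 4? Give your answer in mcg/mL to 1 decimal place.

f = (1/2)^(τ/t½) = (1/2)^(45/15) ≈ 0.1250.
C₀ = D/Vd = 1680/120 ≈ 14.000 mcg/mL.
Before the 4th dose, 3 doses have been given. Superposition: Cmin = C₀·(f + f² + … + f^3).
≈ 14.000 × (0.1250 + 0.0156 + 0.0020) ≈ 14.000 × 0.1426 ≈ 1.996 mcg/mL.

2.0 mcg/mL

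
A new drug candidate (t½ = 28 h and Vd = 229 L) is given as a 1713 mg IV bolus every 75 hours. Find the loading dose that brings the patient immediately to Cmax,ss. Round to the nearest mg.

2030 mg

f = (1/2)^(75/28) ≈ 0.156196; accumulation ratio R = 1/(1−f) ≈ 1.18511.
Loading dose to hit Cmax,ss on first dose: D_load = D_maint·R ≈ 1713 × 1.18511 ≈ 2030.09 mg.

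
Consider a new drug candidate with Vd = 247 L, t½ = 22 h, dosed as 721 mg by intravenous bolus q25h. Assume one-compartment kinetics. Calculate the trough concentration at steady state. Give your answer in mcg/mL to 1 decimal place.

Over one 25-h interval, 25/22 ≈ 1.1364 half-lives elapse, leaving f ≈ 0.4549 of each dose.
At steady state, accumulation factor R = 1/(1 − e^(−kτ)) ≈ 1.8345.
Each bolus raises the concentration by D/Vd = 721/247 ≈ 2.919 mcg/mL.
Cmax,ss = C₀/(1 − f) ≈ 2.919/0.5451 ≈ 5.355 mcg/mL.
One interval later, Cmin,ss = Cmax,ss·e^(−kτ) ≈ 5.355 × 0.4549 ≈ 2.436 mcg/mL.

2.4 mcg/mL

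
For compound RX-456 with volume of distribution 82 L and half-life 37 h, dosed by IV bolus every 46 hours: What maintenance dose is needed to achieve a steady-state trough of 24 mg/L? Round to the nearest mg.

2691 mg

τ/t½ = 46/37 ≈ 1.2432, so f = (1/2)^(46/37) ≈ 0.422422.
Cmin,ss = (D/Vd)·f/(1−f), so D = Cmin,ss·Vd·(1−f)/f.
D = 24 × 82 × (1−f)/f ≈ 24 × 82 × 1.36730 ≈ 2690.85 mg.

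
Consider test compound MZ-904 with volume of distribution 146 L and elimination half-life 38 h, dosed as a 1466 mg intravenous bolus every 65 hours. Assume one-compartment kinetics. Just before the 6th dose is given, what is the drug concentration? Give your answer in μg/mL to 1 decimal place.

f = (1/2)^(τ/t½) = (1/2)^(65/38) ≈ 0.3055.
C₀ = D/Vd = 1466/146 ≈ 10.041 μg/mL.
Before the 6th dose, 5 doses have been given. Superposition: Cmin = C₀·(f + f² + … + f^5).
≈ 10.041 × (0.3055 + 0.0933 + 0.0285 + 0.0087 + 0.0027) ≈ 10.041 × 0.4387 ≈ 4.405 μg/mL.

4.4 μg/mL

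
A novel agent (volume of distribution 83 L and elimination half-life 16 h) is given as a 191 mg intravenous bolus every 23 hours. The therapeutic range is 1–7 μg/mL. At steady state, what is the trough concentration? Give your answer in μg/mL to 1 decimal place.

k = ln2/t½ = ln2/16 ≈ 0.043322 h⁻¹; fraction remaining f = e^(−kτ) = e^(−0.043322×23) ≈ 0.3692.
At steady state, accumulation factor R = 1/(1 − e^(−kτ)) ≈ 1.5853.
Single-dose peak C₀ = D/Vd = 191/83 ≈ 2.301 μg/mL.
Steady-state peak Cmax,ss = C₀·R ≈ 2.301 × 1.5853 ≈ 3.648 μg/mL.
One interval later, Cmin,ss = Cmax,ss·e^(−kτ) ≈ 3.648 × 0.3692 ≈ 1.347 μg/mL.
Trough 1.3 μg/mL vs MEC 1 μg/mL: adequate.

1.3 μg/mL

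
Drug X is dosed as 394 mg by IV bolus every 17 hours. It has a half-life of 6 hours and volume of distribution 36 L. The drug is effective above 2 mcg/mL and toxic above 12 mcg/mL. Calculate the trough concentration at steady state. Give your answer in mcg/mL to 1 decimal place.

τ/t½ = 17/6 ≈ 2.8333, so fraction remaining f = (1/2)^(17/6) ≈ 0.1403.
Accumulation ratio R = 1/(1 − f) ≈ 1/0.8597 ≈ 1.1632.
Single-dose peak C₀ = D/Vd = 394/36 ≈ 10.944 mcg/mL.
Steady-state peak Cmax,ss = C₀·R ≈ 10.944 × 1.1632 ≈ 12.730 mcg/mL.
Steady-state trough Cmin,ss = Cmax,ss·f ≈ 12.730 × 0.1403 ≈ 1.786 mcg/mL.
Trough 1.8 mcg/mL vs MEC 2 mcg/mL: subtherapeutic.

1.8 mcg/mL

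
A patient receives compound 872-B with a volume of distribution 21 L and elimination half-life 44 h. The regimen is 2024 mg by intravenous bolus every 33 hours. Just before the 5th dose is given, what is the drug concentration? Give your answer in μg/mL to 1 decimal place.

123.7 μg/mL

f = (1/2)^(τ/t½) = (1/2)^(33/44) ≈ 0.5946.
C₀ = D/Vd = 2024/21 ≈ 96.381 μg/mL.
Before the 5th dose, 4 doses have been given. Superposition: Cmin = C₀·(f + f² + … + f^4).
≈ 96.381 × (0.5946 + 0.3535 + 0.2102 + 0.1250) ≈ 96.381 × 1.2833 ≈ 123.686 μg/mL.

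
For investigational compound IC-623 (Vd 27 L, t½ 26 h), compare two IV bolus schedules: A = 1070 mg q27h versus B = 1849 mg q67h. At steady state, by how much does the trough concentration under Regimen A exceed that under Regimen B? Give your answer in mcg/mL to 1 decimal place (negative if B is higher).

23.8 mcg/mL

Regimen A: f = (1/2)^(27/26) ≈ 0.4868; Cmin,ss = (1070/27)·f/(1−f) ≈ 37.591 mcg/mL.
Regimen B: f = (1/2)^(67/26) ≈ 0.1676; Cmin,ss = (1849/27)·f/(1−f) ≈ 13.788 mcg/mL.
Difference ≈ 37.591 − 13.788 ≈ 23.803 mcg/mL.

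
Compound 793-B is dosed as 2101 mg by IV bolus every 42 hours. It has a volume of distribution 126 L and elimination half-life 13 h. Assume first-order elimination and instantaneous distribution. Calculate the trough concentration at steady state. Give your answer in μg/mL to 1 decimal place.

2.0 μg/mL

k = ln2/t½ = ln2/13 ≈ 0.053319 h⁻¹; fraction remaining f = e^(−kτ) = e^(−0.053319×42) ≈ 0.1065.
At steady state, accumulation factor R = 1/(1 − e^(−kτ)) ≈ 1.1192.
Single-dose peak C₀ = D/Vd = 2101/126 ≈ 16.675 μg/mL.
Steady-state peak Cmax,ss = C₀·R ≈ 16.675 × 1.1192 ≈ 18.663 μg/mL.
One interval later, Cmin,ss = Cmax,ss·e^(−kτ) ≈ 18.663 × 0.1065 ≈ 1.988 μg/mL.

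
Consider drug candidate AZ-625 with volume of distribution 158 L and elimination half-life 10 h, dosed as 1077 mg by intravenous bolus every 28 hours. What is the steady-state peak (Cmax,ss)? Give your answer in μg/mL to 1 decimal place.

8.0 μg/mL

k = ln2/t½ = ln2/10 ≈ 0.069315 h⁻¹; fraction remaining f = e^(−kτ) = e^(−0.069315×28) ≈ 0.1436.
At steady state, accumulation factor R = 1/(1 − e^(−kτ)) ≈ 1.1677.
Single-dose peak C₀ = D/Vd = 1077/158 ≈ 6.816 μg/mL.
Steady-state peak Cmax,ss = C₀·R ≈ 6.816 × 1.1677 ≈ 7.959 μg/mL.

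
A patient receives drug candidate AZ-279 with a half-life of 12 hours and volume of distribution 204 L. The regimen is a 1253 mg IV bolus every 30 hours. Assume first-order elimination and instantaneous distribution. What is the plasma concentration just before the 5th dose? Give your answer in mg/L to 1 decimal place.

f = (1/2)^(τ/t½) = (1/2)^(30/12) ≈ 0.1768.
C₀ = D/Vd = 1253/204 ≈ 6.142 mg/L.
Before the 5th dose, 4 doses have been given. Superposition: Cmin = C₀·(f + f² + … + f^4).
≈ 6.142 × (0.1768 + 0.0313 + 0.0055 + 0.0010) ≈ 6.142 × 0.2146 ≈ 1.318 mg/L.

1.3 mg/L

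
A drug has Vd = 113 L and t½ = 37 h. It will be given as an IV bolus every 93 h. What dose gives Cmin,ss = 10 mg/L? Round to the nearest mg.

5322 mg

τ/t½ = 93/37 ≈ 2.5135, so f = (1/2)^(93/37) ≈ 0.175129.
Cmin,ss = (D/Vd)·f/(1−f), so D = Cmin,ss·Vd·(1−f)/f.
D = 10 × 113 × (1−f)/f ≈ 10 × 113 × 4.71008 ≈ 5322.39 mg.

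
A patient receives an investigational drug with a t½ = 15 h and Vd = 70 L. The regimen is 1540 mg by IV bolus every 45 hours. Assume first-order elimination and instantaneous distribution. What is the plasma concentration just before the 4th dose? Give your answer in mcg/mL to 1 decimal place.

f = (1/2)^(τ/t½) = (1/2)^(45/15) ≈ 0.1250.
C₀ = D/Vd = 1540/70 ≈ 22.000 mcg/mL.
Before the 4th dose, 3 doses have been given. Superposition: Cmin = C₀·(f + f² + … + f^3).
≈ 22.000 × (0.1250 + 0.0156 + 0.0020) ≈ 22.000 × 0.1426 ≈ 3.137 mcg/mL.

3.1 mcg/mL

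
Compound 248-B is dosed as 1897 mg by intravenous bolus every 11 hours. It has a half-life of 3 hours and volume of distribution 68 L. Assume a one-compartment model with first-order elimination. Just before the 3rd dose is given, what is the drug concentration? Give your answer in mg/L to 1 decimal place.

f = (1/2)^(τ/t½) = (1/2)^(11/3) ≈ 0.0787.
C₀ = D/Vd = 1897/68 ≈ 27.897 mg/L.
Before the 3rd dose, 2 doses have been given. Superposition: Cmin = C₀·(f + f²).
≈ 27.897 × (0.0787 + 0.0062) ≈ 27.897 × 0.0849 ≈ 2.368 mg/L.

2.4 mg/L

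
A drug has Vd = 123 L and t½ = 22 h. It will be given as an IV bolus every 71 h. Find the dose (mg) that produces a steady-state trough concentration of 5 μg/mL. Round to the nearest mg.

τ/t½ = 71/22 ≈ 3.2273, so f = (1/2)^(71/22) ≈ 0.106781.
Cmin,ss = (D/Vd)·f/(1−f), so D = Cmin,ss·Vd·(1−f)/f.
D = 5 × 123 × (1−f)/f ≈ 5 × 123 × 8.36496 ≈ 5144.45 mg.

5144 mg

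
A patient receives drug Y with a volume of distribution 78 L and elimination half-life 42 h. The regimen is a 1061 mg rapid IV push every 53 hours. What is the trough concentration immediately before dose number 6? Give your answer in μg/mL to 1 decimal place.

f = (1/2)^(τ/t½) = (1/2)^(53/42) ≈ 0.4170.
C₀ = D/Vd = 1061/78 ≈ 13.603 μg/mL.
Before the 6th dose, 5 doses have been given. Superposition: Cmin = C₀·(f + f² + … + f^5).
≈ 13.603 × (0.4170 + 0.1739 + 0.0725 + 0.0302 + 0.0126) ≈ 13.603 × 0.7062 ≈ 9.606 μg/mL.

9.6 μg/mL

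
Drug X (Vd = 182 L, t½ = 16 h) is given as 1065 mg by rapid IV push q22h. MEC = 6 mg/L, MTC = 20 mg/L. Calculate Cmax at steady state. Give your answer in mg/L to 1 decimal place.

k = ln2/t½ = ln2/16 ≈ 0.043322 h⁻¹; fraction remaining f = e^(−kτ) = e^(−0.043322×22) ≈ 0.3856.
Accumulation ratio R = 1/(1 − f) ≈ 1/0.6144 ≈ 1.6276.
Each bolus raises the concentration by D/Vd = 1065/182 ≈ 5.852 mg/L.
Steady-state peak Cmax,ss = C₀·R ≈ 5.852 × 1.6276 ≈ 9.525 mg/L.
Peak 9.5 mg/L vs MTC 20 mg/L: below toxic threshold.

9.5 mg/L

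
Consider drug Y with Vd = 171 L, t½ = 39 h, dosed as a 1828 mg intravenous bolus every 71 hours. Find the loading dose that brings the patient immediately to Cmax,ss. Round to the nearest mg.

f = (1/2)^(71/39) ≈ 0.283120; accumulation ratio R = 1/(1−f) ≈ 1.39493.
Loading dose to hit Cmax,ss on first dose: D_load = D_maint·R ≈ 1828 × 1.39493 ≈ 2549.93 mg.

2550 mg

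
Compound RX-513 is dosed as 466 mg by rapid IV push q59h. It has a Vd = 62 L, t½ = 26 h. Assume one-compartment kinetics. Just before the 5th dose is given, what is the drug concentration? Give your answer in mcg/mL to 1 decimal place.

f = (1/2)^(τ/t½) = (1/2)^(59/26) ≈ 0.2074.
C₀ = D/Vd = 466/62 ≈ 7.516 mcg/mL.
Before the 5th dose, 4 doses have been given. Superposition: Cmin = C₀·(f + f² + … + f^4).
≈ 7.516 × (0.2074 + 0.0430 + 0.0089 + 0.0019) ≈ 7.516 × 0.2612 ≈ 1.963 mcg/mL.

2.0 mcg/mL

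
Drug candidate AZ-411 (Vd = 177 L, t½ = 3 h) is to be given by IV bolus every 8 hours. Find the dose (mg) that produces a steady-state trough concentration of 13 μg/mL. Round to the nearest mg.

12309 mg

τ/t½ = 8/3 ≈ 2.6667, so f = (1/2)^(8/3) ≈ 0.157490.
Cmin,ss = (D/Vd)·f/(1−f), so D = Cmin,ss·Vd·(1−f)/f.
D = 13 × 177 × (1−f)/f ≈ 13 × 177 × 5.34961 ≈ 12309.45 mg.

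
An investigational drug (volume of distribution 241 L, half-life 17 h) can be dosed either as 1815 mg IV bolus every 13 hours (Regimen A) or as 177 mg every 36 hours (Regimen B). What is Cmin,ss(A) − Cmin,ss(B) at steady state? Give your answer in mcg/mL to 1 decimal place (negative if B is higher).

Regimen A: f = (1/2)^(13/17) ≈ 0.5886; Cmin,ss = (1815/241)·f/(1−f) ≈ 10.775 mcg/mL.
Regimen B: f = (1/2)^(36/17) ≈ 0.2304; Cmin,ss = (177/241)·f/(1−f) ≈ 0.220 mcg/mL.
Difference ≈ 10.775 − 0.220 ≈ 10.555 mcg/mL.

10.6 mcg/mL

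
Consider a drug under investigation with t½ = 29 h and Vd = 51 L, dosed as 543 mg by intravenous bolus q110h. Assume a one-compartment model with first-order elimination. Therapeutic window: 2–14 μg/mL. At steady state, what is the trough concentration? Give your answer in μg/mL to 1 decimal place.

0.8 μg/mL

Over one 110-h interval, 110/29 ≈ 3.7931 half-lives elapse, leaving f ≈ 0.0721 of each dose.
Each bolus raises the concentration by D/Vd = 543/51 ≈ 10.647 μg/mL.
Steady-state trough Cmin,ss = C₀·f/(1−f) ≈ 10.647 × 0.0721/0.9279 ≈ 0.827 μg/mL.
Trough 0.8 μg/mL vs MEC 2 μg/mL: subtherapeutic.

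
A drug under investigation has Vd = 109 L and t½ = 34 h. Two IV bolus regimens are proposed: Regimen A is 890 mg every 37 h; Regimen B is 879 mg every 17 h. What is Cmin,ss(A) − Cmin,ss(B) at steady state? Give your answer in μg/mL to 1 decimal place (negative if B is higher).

-12.2 μg/mL

Regimen A: f = (1/2)^(37/34) ≈ 0.4703; Cmin,ss = (890/109)·f/(1−f) ≈ 7.250 μg/mL.
Regimen B: f = (1/2)^(17/34) ≈ 0.7071; Cmin,ss = (879/109)·f/(1−f) ≈ 19.468 μg/mL.
Difference ≈ 7.250 − 19.468 ≈ -12.218 μg/mL.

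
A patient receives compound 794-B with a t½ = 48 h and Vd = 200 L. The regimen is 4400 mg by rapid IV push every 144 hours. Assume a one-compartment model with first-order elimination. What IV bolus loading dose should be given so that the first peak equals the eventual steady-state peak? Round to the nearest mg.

f = (1/2)^(144/48) ≈ 0.125000; accumulation ratio R = 1/(1−f) ≈ 1.14286.
Loading dose to hit Cmax,ss on first dose: D_load = D_maint·R ≈ 4400 × 1.14286 ≈ 5028.58 mg.

5029 mg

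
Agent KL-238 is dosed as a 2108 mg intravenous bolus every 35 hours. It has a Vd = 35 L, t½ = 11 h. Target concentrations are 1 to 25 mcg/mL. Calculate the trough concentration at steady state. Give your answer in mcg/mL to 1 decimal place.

k = ln2/t½ = ln2/11 ≈ 0.063013 h⁻¹; fraction remaining f = e^(−kτ) = e^(−0.063013×35) ≈ 0.1102.
At steady state, accumulation factor R = 1/(1 − e^(−kτ)) ≈ 1.1238.
Single-dose peak C₀ = D/Vd = 2108/35 ≈ 60.229 mcg/mL.
Steady-state peak Cmax,ss = C₀·R ≈ 60.229 × 1.1238 ≈ 67.685 mcg/mL.
Steady-state trough Cmin,ss = Cmax,ss·f ≈ 67.685 × 0.1102 ≈ 7.459 mcg/mL.
Trough 7.5 mcg/mL vs MEC 1 mcg/mL: adequate.

7.5 mcg/mL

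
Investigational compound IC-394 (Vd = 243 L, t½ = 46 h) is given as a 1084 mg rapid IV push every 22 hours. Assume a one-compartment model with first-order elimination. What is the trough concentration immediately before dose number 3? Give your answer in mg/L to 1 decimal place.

5.5 mg/L

f = (1/2)^(τ/t½) = (1/2)^(22/46) ≈ 0.7178.
C₀ = D/Vd = 1084/243 ≈ 4.461 mg/L.
Before the 3rd dose, 2 doses have been given. Superposition: Cmin = C₀·(f + f²).
≈ 4.461 × (0.7178 + 0.5152) ≈ 4.461 × 1.2330 ≈ 5.500 mg/L.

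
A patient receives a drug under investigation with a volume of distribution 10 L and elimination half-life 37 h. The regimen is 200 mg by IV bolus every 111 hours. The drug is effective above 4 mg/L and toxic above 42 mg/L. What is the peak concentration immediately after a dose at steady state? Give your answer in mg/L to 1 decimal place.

22.9 mg/L

τ = 111 h = 3 half-lives, so f = (1/2)^3 = 0.125.
At steady state, R = 1/(1 − 0.125) = 8/7.
Single-dose peak C₀ = D/Vd = 200/10 = 20 mg/L.
Steady-state peak Cmax,ss = C₀·R = 20 × 8/7 ≈ 22.857 mg/L.
Peak 22.9 mg/L vs MTC 42 mg/L: below toxic threshold.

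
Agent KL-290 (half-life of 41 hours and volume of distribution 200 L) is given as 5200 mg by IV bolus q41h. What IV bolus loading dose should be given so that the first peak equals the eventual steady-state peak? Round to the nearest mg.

f = (1/2)^(41/41) ≈ 0.500000; accumulation ratio R = 1/(1−f) ≈ 2.00000.
Loading dose to hit Cmax,ss on first dose: D_load = D_maint·R ≈ 5200 × 2.00000 ≈ 10400.00 mg.

10400 mg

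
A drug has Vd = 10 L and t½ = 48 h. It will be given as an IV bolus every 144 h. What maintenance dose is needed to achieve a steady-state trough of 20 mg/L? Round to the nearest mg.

τ/t½ = 144/48 ≈ 3, so f = (1/2)^(144/48) ≈ 0.125000.
Cmin,ss = (D/Vd)·f/(1−f), so D = Cmin,ss·Vd·(1−f)/f.
D = 20 × 10 × (1−f)/f ≈ 20 × 10 × 7.00000 ≈ 1400.00 mg.

1400 mg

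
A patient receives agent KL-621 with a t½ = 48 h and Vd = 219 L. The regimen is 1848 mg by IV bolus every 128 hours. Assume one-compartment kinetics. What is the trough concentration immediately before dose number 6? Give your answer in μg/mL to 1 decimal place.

1.6 μg/mL

f = (1/2)^(τ/t½) = (1/2)^(128/48) ≈ 0.1575.
C₀ = D/Vd = 1848/219 ≈ 8.438 μg/mL.
Before the 6th dose, 5 doses have been given. Superposition: Cmin = C₀·(f + f² + … + f^5).
≈ 8.438 × (0.1575 + 0.0248 + 0.0039 + 0.0006 + 0.0001) ≈ 8.438 × 0.1869 ≈ 1.577 μg/mL.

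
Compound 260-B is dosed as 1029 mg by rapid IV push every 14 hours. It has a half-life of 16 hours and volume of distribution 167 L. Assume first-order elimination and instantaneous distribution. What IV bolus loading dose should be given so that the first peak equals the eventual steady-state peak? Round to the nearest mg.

f = (1/2)^(14/16) ≈ 0.545254; accumulation ratio R = 1/(1−f) ≈ 2.19903.
Loading dose to hit Cmax,ss on first dose: D_load = D_maint·R ≈ 1029 × 2.19903 ≈ 2262.80 mg.

2263 mg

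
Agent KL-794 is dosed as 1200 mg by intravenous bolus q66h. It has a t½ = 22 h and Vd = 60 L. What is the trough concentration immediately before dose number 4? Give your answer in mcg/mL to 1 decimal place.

f = (1/2)^(τ/t½) = (1/2)^(66/22) ≈ 0.1250.
C₀ = D/Vd = 1200/60 ≈ 20.000 mcg/mL.
Before the 4th dose, 3 doses have been given. Superposition: Cmin = C₀·(f + f² + … + f^3).
≈ 20.000 × (0.1250 + 0.0156 + 0.0020) ≈ 20.000 × 0.1426 ≈ 2.852 mcg/mL.

2.9 mcg/mL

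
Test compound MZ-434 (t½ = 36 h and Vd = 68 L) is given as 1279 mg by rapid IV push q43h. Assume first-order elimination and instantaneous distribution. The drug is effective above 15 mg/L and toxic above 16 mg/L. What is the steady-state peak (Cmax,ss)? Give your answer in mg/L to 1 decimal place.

Over one 43-h interval, 43/36 ≈ 1.1944 half-lives elapse, leaving f ≈ 0.4370 of each dose.
Accumulation ratio R = 1/(1 − f) ≈ 1/0.5630 ≈ 1.7762.
Each bolus raises the concentration by D/Vd = 1279/68 ≈ 18.809 mg/L.
Cmax,ss = C₀/(1 − f) ≈ 18.809/0.5630 ≈ 33.409 mg/L.
Peak 33.4 mg/L vs MTC 16 mg/L: exceeds toxic threshold.

33.4 mg/L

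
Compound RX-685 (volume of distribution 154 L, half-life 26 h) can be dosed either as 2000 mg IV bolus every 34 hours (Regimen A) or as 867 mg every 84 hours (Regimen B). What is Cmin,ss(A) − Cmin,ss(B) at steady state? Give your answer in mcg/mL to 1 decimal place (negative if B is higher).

8.1 mcg/mL

Regimen A: f = (1/2)^(34/26) ≈ 0.4040; Cmin,ss = (2000/154)·f/(1−f) ≈ 8.803 mcg/mL.
Regimen B: f = (1/2)^(84/26) ≈ 0.1065; Cmin,ss = (867/154)·f/(1−f) ≈ 0.671 mcg/mL.
Difference ≈ 8.803 − 0.671 ≈ 8.132 mcg/mL.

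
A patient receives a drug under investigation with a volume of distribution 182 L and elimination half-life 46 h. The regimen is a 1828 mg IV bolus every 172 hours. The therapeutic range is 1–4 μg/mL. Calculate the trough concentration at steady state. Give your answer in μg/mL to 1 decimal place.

k = ln2/t½ = ln2/46 ≈ 0.015068 h⁻¹; fraction remaining f = e^(−kτ) = e^(−0.015068×172) ≈ 0.0749.
Accumulation ratio R = 1/(1 − f) ≈ 1/0.9251 ≈ 1.0810.
Single-dose peak C₀ = D/Vd = 1828/182 ≈ 10.044 μg/mL.
Cmax,ss = C₀/(1 − f) ≈ 10.044/0.9251 ≈ 10.857 μg/mL.
One interval later, Cmin,ss = Cmax,ss·e^(−kτ) ≈ 10.857 × 0.0749 ≈ 0.813 μg/mL.
Trough 0.8 μg/mL vs MEC 1 μg/mL: subtherapeutic.

0.8 μg/mL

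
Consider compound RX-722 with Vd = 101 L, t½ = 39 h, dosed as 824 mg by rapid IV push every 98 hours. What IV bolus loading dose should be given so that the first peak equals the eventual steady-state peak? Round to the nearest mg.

f = (1/2)^(98/39) ≈ 0.175213; accumulation ratio R = 1/(1−f) ≈ 1.21243.
Loading dose to hit Cmax,ss on first dose: D_load = D_maint·R ≈ 824 × 1.21243 ≈ 999.04 mg.

999 mg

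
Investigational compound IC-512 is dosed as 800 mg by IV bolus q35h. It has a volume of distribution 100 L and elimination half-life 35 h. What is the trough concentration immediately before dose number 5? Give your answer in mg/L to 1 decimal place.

f = (1/2)^(τ/t½) = (1/2)^(35/35) ≈ 0.5000.
C₀ = D/Vd = 800/100 ≈ 8.000 mg/L.
Before the 5th dose, 4 doses have been given. Superposition: Cmin = C₀·(f + f² + … + f^4).
≈ 8.000 × (0.5000 + 0.2500 + 0.1250 + 0.0625) ≈ 8.000 × 0.9375 ≈ 7.500 mg/L.

7.5 mg/L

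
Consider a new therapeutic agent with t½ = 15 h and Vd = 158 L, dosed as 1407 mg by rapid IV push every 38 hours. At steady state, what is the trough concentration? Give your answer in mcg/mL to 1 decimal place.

Over one 38-h interval, 38/15 ≈ 2.5333 half-lives elapse, leaving f ≈ 0.1727 of each dose.
Each bolus raises the concentration by D/Vd = 1407/158 ≈ 8.905 mcg/mL.
Steady-state trough Cmin,ss = C₀·f/(1−f) ≈ 8.905 × 0.1727/0.8273 ≈ 1.859 mcg/mL.

1.9 mcg/mL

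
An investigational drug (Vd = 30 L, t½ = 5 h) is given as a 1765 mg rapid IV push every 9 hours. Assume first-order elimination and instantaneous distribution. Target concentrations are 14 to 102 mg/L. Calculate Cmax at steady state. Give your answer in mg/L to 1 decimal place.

Over one 9-h interval, 9/5 ≈ 1.8 half-lives elapse, leaving f ≈ 0.2872 of each dose.
Accumulation ratio R = 1/(1 − f) ≈ 1/0.7128 ≈ 1.4029.
Each bolus raises the concentration by D/Vd = 1765/30 ≈ 58.833 mg/L.
Steady-state peak Cmax,ss = C₀·R ≈ 58.833 × 1.4029 ≈ 82.537 mg/L.
Peak 82.5 mg/L vs MTC 102 mg/L: below toxic threshold.

82.5 mg/L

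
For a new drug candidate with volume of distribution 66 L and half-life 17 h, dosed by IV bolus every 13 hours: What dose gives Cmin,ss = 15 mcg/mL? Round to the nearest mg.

692 mg

τ/t½ = 13/17 ≈ 0.76471, so f = (1/2)^(13/17) ≈ 0.588573.
Cmin,ss = (D/Vd)·f/(1−f), so D = Cmin,ss·Vd·(1−f)/f.
D = 15 × 66 × (1−f)/f ≈ 15 × 66 × 0.69902 ≈ 692.03 mg.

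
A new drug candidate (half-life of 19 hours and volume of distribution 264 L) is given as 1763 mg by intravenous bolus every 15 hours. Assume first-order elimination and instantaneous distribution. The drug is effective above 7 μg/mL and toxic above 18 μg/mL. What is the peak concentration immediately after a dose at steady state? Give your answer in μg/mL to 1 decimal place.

15.8 μg/mL

k = ln2/t½ = ln2/19 ≈ 0.036481 h⁻¹; fraction remaining f = e^(−kτ) = e^(−0.036481×15) ≈ 0.5786.
Accumulation ratio R = 1/(1 − f) ≈ 1/0.4214 ≈ 2.3730.
Each bolus raises the concentration by D/Vd = 1763/264 ≈ 6.678 μg/mL.
Cmax,ss = C₀/(1 − f) ≈ 6.678/0.4214 ≈ 15.847 μg/mL.
Peak 15.8 μg/mL vs MTC 18 μg/mL: below toxic threshold.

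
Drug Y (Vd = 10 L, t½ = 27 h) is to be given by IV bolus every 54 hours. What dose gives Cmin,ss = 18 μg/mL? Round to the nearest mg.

τ/t½ = 54/27 ≈ 2, so f = (1/2)^(54/27) ≈ 0.250000.
Cmin,ss = (D/Vd)·f/(1−f), so D = Cmin,ss·Vd·(1−f)/f.
D = 18 × 10 × (1−f)/f ≈ 18 × 10 × 3.00000 ≈ 540.00 mg.

540 mg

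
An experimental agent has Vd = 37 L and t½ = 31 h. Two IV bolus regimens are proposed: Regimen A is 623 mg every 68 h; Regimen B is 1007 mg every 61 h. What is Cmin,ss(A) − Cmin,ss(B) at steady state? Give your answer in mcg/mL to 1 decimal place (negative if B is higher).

-4.6 mcg/mL

Regimen A: f = (1/2)^(68/31) ≈ 0.2186; Cmin,ss = (623/37)·f/(1−f) ≈ 4.710 mcg/mL.
Regimen B: f = (1/2)^(61/31) ≈ 0.2557; Cmin,ss = (1007/37)·f/(1−f) ≈ 9.350 mcg/mL.
Difference ≈ 4.710 − 9.350 ≈ -4.640 mcg/mL.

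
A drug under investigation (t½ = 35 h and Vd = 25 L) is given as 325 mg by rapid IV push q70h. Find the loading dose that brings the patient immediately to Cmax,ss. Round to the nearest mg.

433 mg

f = (1/2)^(70/35) ≈ 0.250000; accumulation ratio R = 1/(1−f) ≈ 1.33333.
Loading dose to hit Cmax,ss on first dose: D_load = D_maint·R ≈ 325 × 1.33333 ≈ 433.33 mg.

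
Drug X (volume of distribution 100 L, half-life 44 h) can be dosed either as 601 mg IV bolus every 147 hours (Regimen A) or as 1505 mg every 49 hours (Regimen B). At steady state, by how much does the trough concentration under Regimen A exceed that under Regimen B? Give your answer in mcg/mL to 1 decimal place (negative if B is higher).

Regimen A: f = (1/2)^(147/44) ≈ 0.0987; Cmin,ss = (601/100)·f/(1−f) ≈ 0.658 mcg/mL.
Regimen B: f = (1/2)^(49/44) ≈ 0.4621; Cmin,ss = (1505/100)·f/(1−f) ≈ 12.929 mcg/mL.
Difference ≈ 0.658 − 12.929 ≈ -12.271 mcg/mL.

-12.3 mcg/mL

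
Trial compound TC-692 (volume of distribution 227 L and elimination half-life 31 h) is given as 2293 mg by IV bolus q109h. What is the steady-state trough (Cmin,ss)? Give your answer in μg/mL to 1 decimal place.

τ/t½ = 109/31 ≈ 3.5161, so fraction remaining f = (1/2)^(109/31) ≈ 0.0874.
At steady state, accumulation factor R = 1/(1 − e^(−kτ)) ≈ 1.0958.
Single-dose peak C₀ = D/Vd = 2293/227 ≈ 10.101 μg/mL.
Cmax,ss = C₀/(1 − f) ≈ 10.101/0.9126 ≈ 11.068 μg/mL.
Steady-state trough Cmin,ss = Cmax,ss·f ≈ 11.068 × 0.0874 ≈ 0.967 μg/mL.

1.0 μg/mL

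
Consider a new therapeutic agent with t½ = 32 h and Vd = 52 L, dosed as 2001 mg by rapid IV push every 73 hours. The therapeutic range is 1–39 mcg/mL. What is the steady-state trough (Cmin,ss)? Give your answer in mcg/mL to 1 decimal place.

Over one 73-h interval, 73/32 ≈ 2.2812 half-lives elapse, leaving f ≈ 0.2057 of each dose.
Each bolus raises the concentration by D/Vd = 2001/52 ≈ 38.481 mcg/mL.
Steady-state trough Cmin,ss = C₀·f/(1−f) ≈ 38.481 × 0.2057/0.7943 ≈ 9.965 mcg/mL.
Trough 10.0 mcg/mL vs MEC 1 mcg/mL: adequate.

10.0 mcg/mL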